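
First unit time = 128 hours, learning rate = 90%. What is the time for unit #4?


Formula: T_n = T_1 * (learning_rate)^(log2(n)) where learning_rate = rate/100
Doublings = log2(4) = 2
T_n = 128 * 0.9^2
T_n = 128 * 0.81 = 103.7 hours

103.7 hours


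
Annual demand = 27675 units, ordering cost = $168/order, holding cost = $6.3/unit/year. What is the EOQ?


Formula: EOQ = sqrt(2 * D * S / H)
Numerator: 2 * 27675 * 168 = 9298800
2DS/H = 9298800 / 6.3 = 1476000.0
EOQ = sqrt(1476000.0) = 1214.9 units

1214.9 units


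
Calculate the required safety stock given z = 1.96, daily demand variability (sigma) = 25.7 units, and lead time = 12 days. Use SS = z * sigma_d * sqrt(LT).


Formula: SS = z * sigma_d * sqrt(LT)
sqrt(LT) = sqrt(12) = 3.4641
SS = 1.96 * 25.7 * 3.4641
SS = 174.5 units

174.5 units


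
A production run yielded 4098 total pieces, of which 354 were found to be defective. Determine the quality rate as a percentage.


Formula: Quality Rate = Good Pieces / Total Pieces * 100
Good pieces = 4098 - 354 = 3744
QR = 3744 / 4098 * 100 = 91.4%

91.4%


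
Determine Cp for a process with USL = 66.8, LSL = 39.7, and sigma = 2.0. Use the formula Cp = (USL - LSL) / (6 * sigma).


Cp = (66.8 - 39.7) / (6 * 2.0)

2.26


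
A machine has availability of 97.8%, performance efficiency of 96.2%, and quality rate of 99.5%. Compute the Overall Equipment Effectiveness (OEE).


Formula: OEE = Availability * Performance * Quality / 10000
A * P = 97.8% * 96.2% / 100 = 94.08%
OEE = 94.08% * 99.5% / 100 = 93.6%

93.6%


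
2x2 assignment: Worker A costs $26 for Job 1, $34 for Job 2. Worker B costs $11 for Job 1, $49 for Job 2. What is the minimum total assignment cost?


Option 1: A->1 + B->2 = $26 + $49 = $75
Option 2: A->2 + B->1 = $34 + $11 = $45
Min cost = min($75, $45) = $45

$45


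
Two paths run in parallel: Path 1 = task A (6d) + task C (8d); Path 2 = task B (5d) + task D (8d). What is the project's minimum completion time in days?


Path 1 = 6 + 8 = 14 days
Path 2 = 5 + 8 = 13 days
Duration = max(14, 13) = 14 days

14 days


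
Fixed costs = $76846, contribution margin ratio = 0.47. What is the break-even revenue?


Formula: BER = Fixed Costs / Contribution Margin Ratio
BER = $76846 / 0.47
BER = $163502.13 (to the nearest cent)

$163502.13


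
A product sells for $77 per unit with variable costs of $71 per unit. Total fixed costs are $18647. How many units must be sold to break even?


Formula: BEQ = Fixed Costs / (Price - Variable Cost)
Contribution margin = $77 - $71 = $6/unit
BEQ = ceil($18647 / $6/unit) = ceil(3107.83) = 3108 units

3108 units


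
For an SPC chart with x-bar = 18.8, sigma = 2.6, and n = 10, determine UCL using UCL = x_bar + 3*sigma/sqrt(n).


UCL = 18.8 + 3 * 2.6 / sqrt(10)

21.27


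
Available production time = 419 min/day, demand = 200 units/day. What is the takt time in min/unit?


Formula: Takt Time = Available Production Time / Customer Demand
Takt = 419 min/day / 200 units/day
Takt = 2.1 min/unit

2.1 min/unit


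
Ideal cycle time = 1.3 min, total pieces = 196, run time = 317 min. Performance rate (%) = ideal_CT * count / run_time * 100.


Formula: Performance = (Ideal CT * Total Count) / Run Time * 100
Ideal output time = 1.3 * 196 = 254.8 min
Performance = 254.8 / 317 * 100 = 80.4%

80.4%


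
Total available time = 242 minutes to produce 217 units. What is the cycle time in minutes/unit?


Formula: CT = Available Time / Number of Units
CT = 242 min / 217 units
CT = 1.12 min/unit

1.12 min/unit


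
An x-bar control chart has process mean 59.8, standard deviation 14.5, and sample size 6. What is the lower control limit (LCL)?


LCL = 59.8 - 3 * 14.5 / sqrt(6)

42.04


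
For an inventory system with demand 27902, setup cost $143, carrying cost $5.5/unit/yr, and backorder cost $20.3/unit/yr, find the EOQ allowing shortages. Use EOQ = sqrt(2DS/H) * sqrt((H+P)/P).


Formula: EOQ* = sqrt(2DS/H) * sqrt((H+P)/P)
Base EOQ = sqrt(2*27902*143/5.5) = 1204.53 units
Correction = sqrt((5.5+20.3)/20.3) = 1.12736
EOQ* = 1204.53 * 1.12736 = 1357.9 units

1357.9 units


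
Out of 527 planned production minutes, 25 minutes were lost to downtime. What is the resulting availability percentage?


Formula: Availability = (Planned Time - Downtime) / Planned Time * 100
Uptime = 527 - 25 = 502 min
Availability = 502 / 527 * 100 = 95.3%

95.3%


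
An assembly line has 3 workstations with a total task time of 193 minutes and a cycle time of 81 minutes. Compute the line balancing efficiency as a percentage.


Formula: Efficiency = Sum of Task Times / (N_stations * CT) * 100
Total station capacity = 3 stations * 81 min = 243 min
Efficiency = 193 / 243 * 100 = 79.4%

79.4%


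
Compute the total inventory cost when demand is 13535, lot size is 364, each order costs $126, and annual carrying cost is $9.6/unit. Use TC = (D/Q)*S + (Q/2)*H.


TC = 13535/364 * 126 + 364/2 * 9.6

$6432.39


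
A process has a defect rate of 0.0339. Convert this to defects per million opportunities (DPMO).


DPMO = defect_rate * 1000000 = 0.0339 * 1000000

33900


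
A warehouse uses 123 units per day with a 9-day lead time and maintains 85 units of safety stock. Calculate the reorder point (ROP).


Formula: ROP = (Daily Demand * Lead Time) + Safety Stock
Demand during lead time = 123 * 9 = 1107 units
ROP = 1107 + 85 = 1192 units

1192 units


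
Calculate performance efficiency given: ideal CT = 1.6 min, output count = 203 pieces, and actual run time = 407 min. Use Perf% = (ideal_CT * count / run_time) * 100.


Formula: Performance = (Ideal CT * Total Count) / Run Time * 100
Ideal output time = 1.6 * 203 = 324.8 min
Performance = 324.8 / 407 * 100 = 79.8%

79.8%


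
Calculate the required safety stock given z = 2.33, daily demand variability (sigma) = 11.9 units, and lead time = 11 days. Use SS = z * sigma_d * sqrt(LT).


Formula: SS = z * sigma_d * sqrt(LT)
sqrt(LT) = sqrt(11) = 3.3166
SS = 2.33 * 11.9 * 3.3166
SS = 92.0 units

92.0 units


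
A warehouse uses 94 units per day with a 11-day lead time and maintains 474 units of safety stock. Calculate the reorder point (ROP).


Formula: ROP = (Daily Demand * Lead Time) + Safety Stock
Demand during lead time = 94 * 11 = 1034 units
ROP = 1034 + 474 = 1508 units

1508 units


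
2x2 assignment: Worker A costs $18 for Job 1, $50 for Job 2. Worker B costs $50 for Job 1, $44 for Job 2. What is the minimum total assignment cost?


Option 1: A->1 + B->2 = $18 + $44 = $62
Option 2: A->2 + B->1 = $50 + $50 = $100
Min cost = min($62, $100) = $62

$62


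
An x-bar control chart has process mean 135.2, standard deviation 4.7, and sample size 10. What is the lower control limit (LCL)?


LCL = 135.2 - 3 * 4.7 / sqrt(10)

130.74


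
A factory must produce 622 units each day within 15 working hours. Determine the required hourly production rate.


Formula: Production Rate = Daily Demand / Available Hours
Rate = 622 units/day / 15 hours/day
Rate = 41.5 units/hour

41.5 units/hour


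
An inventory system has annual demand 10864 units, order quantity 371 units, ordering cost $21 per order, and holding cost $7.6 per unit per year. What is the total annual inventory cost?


TC = 10864/371 * 21 + 371/2 * 7.6

$2024.74


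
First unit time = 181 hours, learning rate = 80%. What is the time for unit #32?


Formula: T_n = T_1 * (learning_rate)^(log2(n)) where learning_rate = rate/100
Doublings = log2(32) = 5
T_n = 181 * 0.8^5
T_n = 181 * 0.3277 = 59.3 hours

59.3 hours


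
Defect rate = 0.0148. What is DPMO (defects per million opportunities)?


DPMO = defect_rate * 1000000 = 0.0148 * 1000000

14800


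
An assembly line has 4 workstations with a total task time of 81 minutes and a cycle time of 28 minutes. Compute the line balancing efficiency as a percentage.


Formula: Efficiency = Sum of Task Times / (N_stations * CT) * 100
Total station capacity = 4 stations * 28 min = 112 min
Efficiency = 81 / 112 * 100 = 72.3%

72.3%


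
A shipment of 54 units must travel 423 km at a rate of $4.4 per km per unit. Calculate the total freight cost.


TC = dist * cost * units = 423 * 4.4 * 54 = $100504.80

$100504.80


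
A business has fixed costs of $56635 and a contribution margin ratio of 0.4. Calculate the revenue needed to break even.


Formula: BER = Fixed Costs / Contribution Margin Ratio
BER = $56635 / 0.4
BER = $141587.50 (to the nearest cent)

$141587.50


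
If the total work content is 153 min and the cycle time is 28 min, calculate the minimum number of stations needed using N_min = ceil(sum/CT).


Formula: N_min = ceil(Sum of Task Times / Cycle Time)
N_min = ceil(153 min / 28 min) = ceil(5.4643)
N_min = 6 stations

6


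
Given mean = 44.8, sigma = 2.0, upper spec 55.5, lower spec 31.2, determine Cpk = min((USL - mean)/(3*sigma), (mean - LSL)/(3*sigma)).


Cpu = (55.5 - 44.8) / (3 * 2.0) = 1.78
Cpl = (44.8 - 31.2) / (3 * 2.0) = 2.27
Cpk = min(1.78, 2.27) = 1.78

1.78


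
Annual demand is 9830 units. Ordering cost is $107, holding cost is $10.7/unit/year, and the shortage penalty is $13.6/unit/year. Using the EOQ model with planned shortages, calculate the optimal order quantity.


Formula: EOQ* = sqrt(2DS/H) * sqrt((H+P)/P)
Base EOQ = sqrt(2*9830*107/10.7) = 443.4 units
Correction = sqrt((10.7+13.6)/13.6) = 1.3367
EOQ* = 443.4 * 1.3367 = 592.7 units

592.7 units


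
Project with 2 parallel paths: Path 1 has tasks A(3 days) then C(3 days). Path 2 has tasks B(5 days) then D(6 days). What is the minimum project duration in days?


Path 1 = 3 + 3 = 6 days
Path 2 = 5 + 6 = 11 days
Duration = max(6, 11) = 11 days

11 days


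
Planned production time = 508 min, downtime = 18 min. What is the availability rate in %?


Formula: Availability = (Planned Time - Downtime) / Planned Time * 100
Uptime = 508 - 18 = 490 min
Availability = 490 / 508 * 100 = 96.5%

96.5%


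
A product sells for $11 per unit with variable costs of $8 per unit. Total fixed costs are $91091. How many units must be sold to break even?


Formula: BEQ = Fixed Costs / (Price - Variable Cost)
Contribution margin = $11 - $8 = $3/unit
BEQ = ceil($91091 / $3/unit) = ceil(30363.67) = 30364 units

30364 units


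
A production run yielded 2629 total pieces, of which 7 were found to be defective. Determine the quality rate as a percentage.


Formula: Quality Rate = Good Pieces / Total Pieces * 100
Good pieces = 2629 - 7 = 2622
QR = 2622 / 2629 * 100 = 99.7%

99.7%


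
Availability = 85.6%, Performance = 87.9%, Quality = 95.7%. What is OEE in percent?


Formula: OEE = Availability * Performance * Quality / 10000
A * P = 85.6% * 87.9% / 100 = 75.24%
OEE = 75.24% * 95.7% / 100 = 72.0%

72.0%


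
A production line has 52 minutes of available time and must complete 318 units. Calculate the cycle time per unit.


Formula: CT = Available Time / Number of Units
CT = 52 min / 318 units
CT = 0.16 min/unit

0.16 min/unit


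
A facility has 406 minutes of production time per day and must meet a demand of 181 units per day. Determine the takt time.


Formula: Takt Time = Available Production Time / Customer Demand
Takt = 406 min/day / 181 units/day
Takt = 2.24 min/unit

2.24 min/unit


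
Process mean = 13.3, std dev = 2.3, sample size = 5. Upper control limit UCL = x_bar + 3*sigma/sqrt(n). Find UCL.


UCL = 13.3 + 3 * 2.3 / sqrt(5)

16.39


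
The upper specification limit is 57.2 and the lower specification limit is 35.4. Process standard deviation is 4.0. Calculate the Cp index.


Cp = (57.2 - 35.4) / (6 * 4.0)

0.91


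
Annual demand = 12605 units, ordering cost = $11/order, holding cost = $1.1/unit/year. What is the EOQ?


Formula: EOQ = sqrt(2 * D * S / H)
Numerator: 2 * 12605 * 11 = 277310
2DS/H = 277310 / 1.1 = 252100.0
EOQ = sqrt(252100.0) = 502.1 units

502.1 units


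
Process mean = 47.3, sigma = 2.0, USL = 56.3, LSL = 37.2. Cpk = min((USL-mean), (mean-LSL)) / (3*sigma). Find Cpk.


Cpu = (56.3 - 47.3) / (3 * 2.0) = 1.5
Cpl = (47.3 - 37.2) / (3 * 2.0) = 1.68
Cpk = min(1.5, 1.68) = 1.5

1.5


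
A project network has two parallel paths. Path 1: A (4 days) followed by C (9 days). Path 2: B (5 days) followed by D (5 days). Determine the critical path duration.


Path 1 = 4 + 9 = 13 days
Path 2 = 5 + 5 = 10 days
Duration = max(13, 10) = 13 days

13 days


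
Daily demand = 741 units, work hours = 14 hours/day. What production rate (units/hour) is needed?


Formula: Production Rate = Daily Demand / Available Hours
Rate = 741 units/day / 14 hours/day
Rate = 52.9 units/hour

52.9 units/hour


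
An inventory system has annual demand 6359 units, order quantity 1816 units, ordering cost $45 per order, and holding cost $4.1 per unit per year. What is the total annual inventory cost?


TC = 6359/1816 * 45 + 1816/2 * 4.1

$3880.37


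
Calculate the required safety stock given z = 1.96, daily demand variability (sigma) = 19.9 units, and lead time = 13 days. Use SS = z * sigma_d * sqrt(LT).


Formula: SS = z * sigma_d * sqrt(LT)
sqrt(LT) = sqrt(13) = 3.6056
SS = 1.96 * 19.9 * 3.6056
SS = 140.6 units

140.6 units


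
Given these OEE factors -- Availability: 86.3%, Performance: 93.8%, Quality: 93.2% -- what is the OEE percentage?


Formula: OEE = Availability * Performance * Quality / 10000
A * P = 86.3% * 93.8% / 100 = 80.95%
OEE = 80.95% * 93.2% / 100 = 75.4%

75.4%


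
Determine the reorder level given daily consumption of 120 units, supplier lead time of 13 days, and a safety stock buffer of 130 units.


Formula: ROP = (Daily Demand * Lead Time) + Safety Stock
Demand during lead time = 120 * 13 = 1560 units
ROP = 1560 + 130 = 1690 units

1690 units


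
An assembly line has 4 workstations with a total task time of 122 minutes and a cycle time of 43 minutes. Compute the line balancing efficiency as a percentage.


Formula: Efficiency = Sum of Task Times / (N_stations * CT) * 100
Total station capacity = 4 stations * 43 min = 172 min
Efficiency = 122 / 172 * 100 = 70.9%

70.9%


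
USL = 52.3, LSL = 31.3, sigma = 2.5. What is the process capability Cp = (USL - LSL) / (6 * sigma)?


Cp = (52.3 - 31.3) / (6 * 2.5)

1.4


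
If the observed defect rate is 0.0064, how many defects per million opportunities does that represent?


DPMO = defect_rate * 1000000 = 0.0064 * 1000000

6400


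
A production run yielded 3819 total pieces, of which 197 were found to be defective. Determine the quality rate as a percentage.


Formula: Quality Rate = Good Pieces / Total Pieces * 100
Good pieces = 3819 - 197 = 3622
QR = 3622 / 3819 * 100 = 94.8%

94.8%


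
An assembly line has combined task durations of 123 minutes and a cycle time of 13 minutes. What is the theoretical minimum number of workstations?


Formula: N_min = ceil(Sum of Task Times / Cycle Time)
N_min = ceil(123 min / 13 min) = ceil(9.4615)
N_min = 10 stations

10


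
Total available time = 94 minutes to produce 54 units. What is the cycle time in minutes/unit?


Formula: CT = Available Time / Number of Units
CT = 94 min / 54 units
CT = 1.74 min/unit

1.74 min/unit


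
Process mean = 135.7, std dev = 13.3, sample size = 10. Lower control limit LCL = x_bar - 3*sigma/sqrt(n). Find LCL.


LCL = 135.7 - 3 * 13.3 / sqrt(10)

123.08


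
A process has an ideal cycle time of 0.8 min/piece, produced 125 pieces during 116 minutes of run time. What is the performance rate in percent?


Formula: Performance = (Ideal CT * Total Count) / Run Time * 100
Ideal output time = 0.8 * 125 = 100.0 min
Performance = 100.0 / 116 * 100 = 86.2%

86.2%


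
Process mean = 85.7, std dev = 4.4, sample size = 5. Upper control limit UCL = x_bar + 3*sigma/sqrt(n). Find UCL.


UCL = 85.7 + 3 * 4.4 / sqrt(5)

91.6


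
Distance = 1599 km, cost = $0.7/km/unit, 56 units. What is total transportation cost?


TC = dist * cost * units = 1599 * 0.7 * 56 = $62680.80

$62680.80


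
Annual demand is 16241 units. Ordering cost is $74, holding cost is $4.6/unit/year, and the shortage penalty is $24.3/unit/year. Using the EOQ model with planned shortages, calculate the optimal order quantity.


Formula: EOQ* = sqrt(2DS/H) * sqrt((H+P)/P)
Base EOQ = sqrt(2*16241*74/4.6) = 722.87 units
Correction = sqrt((4.6+24.3)/24.3) = 1.09055
EOQ* = 722.87 * 1.09055 = 788.3 units

788.3 units


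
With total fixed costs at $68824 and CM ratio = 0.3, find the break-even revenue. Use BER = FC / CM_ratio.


Formula: BER = Fixed Costs / Contribution Margin Ratio
BER = $68824 / 0.3
BER = $229413.33 (to the nearest cent)

$229413.33


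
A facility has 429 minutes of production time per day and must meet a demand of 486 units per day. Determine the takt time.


Formula: Takt Time = Available Production Time / Customer Demand
Takt = 429 min/day / 486 units/day
Takt = 0.88 min/unit

0.88 min/unit


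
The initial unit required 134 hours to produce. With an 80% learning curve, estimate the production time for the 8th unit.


Formula: T_n = T_1 * (learning_rate)^(log2(n)) where learning_rate = rate/100
Doublings = log2(8) = 3
T_n = 134 * 0.8^3
T_n = 134 * 0.512 = 68.6 hours

68.6 hours


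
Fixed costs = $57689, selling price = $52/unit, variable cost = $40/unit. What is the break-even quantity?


Formula: BEQ = Fixed Costs / (Price - Variable Cost)
Contribution margin = $52 - $40 = $12/unit
BEQ = ceil($57689 / $12/unit) = ceil(4807.42) = 4808 units

4808 units


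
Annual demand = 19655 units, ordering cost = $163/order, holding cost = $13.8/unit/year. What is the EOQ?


Formula: EOQ = sqrt(2 * D * S / H)
Numerator: 2 * 19655 * 163 = 6407530
2DS/H = 6407530 / 13.8 = 464313.8
EOQ = sqrt(464313.8) = 681.4 units

681.4 units


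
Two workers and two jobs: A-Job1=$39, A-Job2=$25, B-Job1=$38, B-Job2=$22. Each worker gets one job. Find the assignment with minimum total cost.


Option 1: A->1 + B->2 = $39 + $22 = $61
Option 2: A->2 + B->1 = $25 + $38 = $63
Min cost = min($61, $63) = $61

$61


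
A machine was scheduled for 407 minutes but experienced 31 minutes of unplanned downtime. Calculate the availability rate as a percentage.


Formula: Availability = (Planned Time - Downtime) / Planned Time * 100
Uptime = 407 - 31 = 376 min
Availability = 376 / 407 * 100 = 92.4%

92.4%


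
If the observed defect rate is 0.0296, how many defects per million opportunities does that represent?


DPMO = defect_rate * 1000000 = 0.0296 * 1000000

29600


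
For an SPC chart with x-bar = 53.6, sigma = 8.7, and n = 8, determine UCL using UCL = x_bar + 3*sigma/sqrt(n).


UCL = 53.6 + 3 * 8.7 / sqrt(8)

62.83


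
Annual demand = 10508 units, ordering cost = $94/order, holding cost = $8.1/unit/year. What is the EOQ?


Formula: EOQ = sqrt(2 * D * S / H)
Numerator: 2 * 10508 * 94 = 1975504
2DS/H = 1975504 / 8.1 = 243889.4
EOQ = sqrt(243889.4) = 493.9 units

493.9 units


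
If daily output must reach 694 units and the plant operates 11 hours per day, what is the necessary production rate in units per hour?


Formula: Production Rate = Daily Demand / Available Hours
Rate = 694 units/day / 11 hours/day
Rate = 63.1 units/hour

63.1 units/hour


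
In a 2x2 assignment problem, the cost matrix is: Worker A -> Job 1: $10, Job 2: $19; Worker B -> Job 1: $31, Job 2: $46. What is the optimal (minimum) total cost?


Option 1: A->1 + B->2 = $10 + $46 = $56
Option 2: A->2 + B->1 = $19 + $31 = $50
Min cost = min($56, $50) = $50

$50


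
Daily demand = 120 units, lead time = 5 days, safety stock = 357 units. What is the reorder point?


Formula: ROP = (Daily Demand * Lead Time) + Safety Stock
Demand during lead time = 120 * 5 = 600 units
ROP = 600 + 357 = 957 units

957 units


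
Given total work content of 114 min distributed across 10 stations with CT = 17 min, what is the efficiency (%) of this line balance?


Formula: Efficiency = Sum of Task Times / (N_stations * CT) * 100
Total station capacity = 10 stations * 17 min = 170 min
Efficiency = 114 / 170 * 100 = 67.1%

67.1%


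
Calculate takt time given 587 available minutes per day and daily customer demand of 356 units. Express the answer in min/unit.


Formula: Takt Time = Available Production Time / Customer Demand
Takt = 587 min/day / 356 units/day
Takt = 1.65 min/unit

1.65 min/unit


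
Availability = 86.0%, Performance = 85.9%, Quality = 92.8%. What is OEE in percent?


Formula: OEE = Availability * Performance * Quality / 10000
A * P = 86.0% * 85.9% / 100 = 73.87%
OEE = 73.87% * 92.8% / 100 = 68.6%

68.6%


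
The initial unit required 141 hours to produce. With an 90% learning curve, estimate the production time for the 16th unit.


Formula: T_n = T_1 * (learning_rate)^(log2(n)) where learning_rate = rate/100
Doublings = log2(16) = 4
T_n = 141 * 0.9^4
T_n = 141 * 0.6561 = 92.5 hours

92.5 hours


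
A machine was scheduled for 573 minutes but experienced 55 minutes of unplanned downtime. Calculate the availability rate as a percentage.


Formula: Availability = (Planned Time - Downtime) / Planned Time * 100
Uptime = 573 - 55 = 518 min
Availability = 518 / 573 * 100 = 90.4%

90.4%


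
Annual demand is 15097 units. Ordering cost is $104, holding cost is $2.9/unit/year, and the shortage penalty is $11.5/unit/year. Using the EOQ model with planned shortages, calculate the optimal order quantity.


Formula: EOQ* = sqrt(2DS/H) * sqrt((H+P)/P)
Base EOQ = sqrt(2*15097*104/2.9) = 1040.59 units
Correction = sqrt((2.9+11.5)/11.5) = 1.11901
EOQ* = 1040.59 * 1.11901 = 1164.4 units

1164.4 units


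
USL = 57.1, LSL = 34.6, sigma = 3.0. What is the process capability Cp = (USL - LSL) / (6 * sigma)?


Cp = (57.1 - 34.6) / (6 * 3.0)

1.25


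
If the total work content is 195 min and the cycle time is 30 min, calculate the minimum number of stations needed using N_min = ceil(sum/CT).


Formula: N_min = ceil(Sum of Task Times / Cycle Time)
N_min = ceil(195 min / 30 min) = ceil(6.5)
N_min = 7 stations

7


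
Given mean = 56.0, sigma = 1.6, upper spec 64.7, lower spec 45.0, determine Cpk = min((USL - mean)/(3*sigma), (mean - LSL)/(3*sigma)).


Cpu = (64.7 - 56.0) / (3 * 1.6) = 1.81
Cpl = (56.0 - 45.0) / (3 * 1.6) = 2.29
Cpk = min(1.81, 2.29) = 1.81

1.81


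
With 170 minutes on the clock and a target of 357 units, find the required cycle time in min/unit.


Formula: CT = Available Time / Number of Units
CT = 170 min / 357 units
CT = 0.48 min/unit

0.48 min/unit


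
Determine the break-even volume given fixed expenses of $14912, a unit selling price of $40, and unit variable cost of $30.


Formula: BEQ = Fixed Costs / (Price - Variable Cost)
Contribution margin = $40 - $30 = $10/unit
BEQ = ceil($14912 / $10/unit) = ceil(1491.2) = 1492 units

1492 units


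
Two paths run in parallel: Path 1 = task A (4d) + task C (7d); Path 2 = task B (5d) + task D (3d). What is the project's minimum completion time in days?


Path 1 = 4 + 7 = 11 days
Path 2 = 5 + 3 = 8 days
Duration = max(11, 8) = 11 days

11 days


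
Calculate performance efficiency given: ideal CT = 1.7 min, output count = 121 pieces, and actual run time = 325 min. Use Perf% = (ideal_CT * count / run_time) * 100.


Formula: Performance = (Ideal CT * Total Count) / Run Time * 100
Ideal output time = 1.7 * 121 = 205.7 min
Performance = 205.7 / 325 * 100 = 63.3%

63.3%


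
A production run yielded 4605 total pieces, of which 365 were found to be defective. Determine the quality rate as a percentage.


Formula: Quality Rate = Good Pieces / Total Pieces * 100
Good pieces = 4605 - 365 = 4240
QR = 4240 / 4605 * 100 = 92.1%

92.1%


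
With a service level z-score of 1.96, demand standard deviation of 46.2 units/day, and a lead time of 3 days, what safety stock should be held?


Formula: SS = z * sigma_d * sqrt(LT)
sqrt(LT) = sqrt(3) = 1.7321
SS = 1.96 * 46.2 * 1.7321
SS = 156.8 units

156.8 units


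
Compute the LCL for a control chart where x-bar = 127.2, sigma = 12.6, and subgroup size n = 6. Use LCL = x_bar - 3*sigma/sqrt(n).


LCL = 127.2 - 3 * 12.6 / sqrt(6)

111.77


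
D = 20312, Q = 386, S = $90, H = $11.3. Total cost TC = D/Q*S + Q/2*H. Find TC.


TC = 20312/386 * 90 + 386/2 * 11.3

$6916.86


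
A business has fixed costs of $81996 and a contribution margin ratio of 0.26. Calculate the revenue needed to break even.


Formula: BER = Fixed Costs / Contribution Margin Ratio
BER = $81996 / 0.26
BER = $315369.23 (to the nearest cent)

$315369.23


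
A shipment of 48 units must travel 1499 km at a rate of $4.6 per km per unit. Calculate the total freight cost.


TC = dist * cost * units = 1499 * 4.6 * 48 = $330979.20

$330979.20


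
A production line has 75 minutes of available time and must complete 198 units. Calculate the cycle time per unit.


Formula: CT = Available Time / Number of Units
CT = 75 min / 198 units
CT = 0.38 min/unit

0.38 min/unit


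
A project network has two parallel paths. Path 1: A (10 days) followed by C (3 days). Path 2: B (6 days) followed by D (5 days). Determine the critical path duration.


Path 1 = 10 + 3 = 13 days
Path 2 = 6 + 5 = 11 days
Duration = max(13, 11) = 13 days

13 days


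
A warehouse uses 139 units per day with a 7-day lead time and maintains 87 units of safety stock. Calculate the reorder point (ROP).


Formula: ROP = (Daily Demand * Lead Time) + Safety Stock
Demand during lead time = 139 * 7 = 973 units
ROP = 973 + 87 = 1060 units

1060 units


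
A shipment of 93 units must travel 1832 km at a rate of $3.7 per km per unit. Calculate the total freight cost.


TC = dist * cost * units = 1832 * 3.7 * 93 = $630391.20

$630391.20


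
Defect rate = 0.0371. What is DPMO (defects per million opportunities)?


DPMO = defect_rate * 1000000 = 0.0371 * 1000000

37100


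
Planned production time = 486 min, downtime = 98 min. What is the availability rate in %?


Formula: Availability = (Planned Time - Downtime) / Planned Time * 100
Uptime = 486 - 98 = 388 min
Availability = 388 / 486 * 100 = 79.8%

79.8%


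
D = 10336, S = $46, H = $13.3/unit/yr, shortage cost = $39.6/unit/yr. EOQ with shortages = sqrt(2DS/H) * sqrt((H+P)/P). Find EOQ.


Formula: EOQ* = sqrt(2DS/H) * sqrt((H+P)/P)
Base EOQ = sqrt(2*10336*46/13.3) = 267.39 units
Correction = sqrt((13.3+39.6)/39.6) = 1.15579
EOQ* = 267.39 * 1.15579 = 309.0 units

309.0 units


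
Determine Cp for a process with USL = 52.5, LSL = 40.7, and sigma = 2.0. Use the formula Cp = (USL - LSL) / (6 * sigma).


Cp = (52.5 - 40.7) / (6 * 2.0)

0.98


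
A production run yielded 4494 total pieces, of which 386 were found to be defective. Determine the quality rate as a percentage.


Formula: Quality Rate = Good Pieces / Total Pieces * 100
Good pieces = 4494 - 386 = 4108
QR = 4108 / 4494 * 100 = 91.4%

91.4%


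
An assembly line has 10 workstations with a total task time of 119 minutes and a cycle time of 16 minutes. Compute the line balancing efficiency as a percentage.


Formula: Efficiency = Sum of Task Times / (N_stations * CT) * 100
Total station capacity = 10 stations * 16 min = 160 min
Efficiency = 119 / 160 * 100 = 74.4%

74.4%


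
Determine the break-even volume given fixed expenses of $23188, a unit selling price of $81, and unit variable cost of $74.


Formula: BEQ = Fixed Costs / (Price - Variable Cost)
Contribution margin = $81 - $74 = $7/unit
BEQ = ceil($23188 / $7/unit) = ceil(3312.57) = 3313 units

3313 units


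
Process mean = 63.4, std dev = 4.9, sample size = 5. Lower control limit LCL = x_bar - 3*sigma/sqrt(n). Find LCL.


LCL = 63.4 - 3 * 4.9 / sqrt(5)

56.83


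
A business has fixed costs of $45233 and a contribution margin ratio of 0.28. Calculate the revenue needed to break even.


Formula: BER = Fixed Costs / Contribution Margin Ratio
BER = $45233 / 0.28
BER = $161546.43 (to the nearest cent)

$161546.43


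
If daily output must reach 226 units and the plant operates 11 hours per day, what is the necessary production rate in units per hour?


Formula: Production Rate = Daily Demand / Available Hours
Rate = 226 units/day / 11 hours/day
Rate = 20.5 units/hour

20.5 units/hour


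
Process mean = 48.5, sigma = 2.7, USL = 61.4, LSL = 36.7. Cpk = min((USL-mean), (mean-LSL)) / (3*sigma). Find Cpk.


Cpu = (61.4 - 48.5) / (3 * 2.7) = 1.59
Cpl = (48.5 - 36.7) / (3 * 2.7) = 1.46
Cpk = min(1.59, 1.46) = 1.46

1.46


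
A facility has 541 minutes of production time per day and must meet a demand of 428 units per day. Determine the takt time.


Formula: Takt Time = Available Production Time / Customer Demand
Takt = 541 min/day / 428 units/day
Takt = 1.26 min/unit

1.26 min/unit


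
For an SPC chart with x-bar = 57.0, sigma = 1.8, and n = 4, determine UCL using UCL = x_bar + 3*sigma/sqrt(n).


UCL = 57.0 + 3 * 1.8 / sqrt(4)

59.7


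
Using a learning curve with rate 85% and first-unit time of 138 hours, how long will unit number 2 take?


Formula: T_n = T_1 * (learning_rate)^(log2(n)) where learning_rate = rate/100
Doublings = log2(2) = 1
T_n = 138 * 0.85^1
T_n = 138 * 0.85 = 117.3 hours

117.3 hours


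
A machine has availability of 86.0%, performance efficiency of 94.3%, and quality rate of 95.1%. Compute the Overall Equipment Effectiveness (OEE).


Formula: OEE = Availability * Performance * Quality / 10000
A * P = 86.0% * 94.3% / 100 = 81.1%
OEE = 81.1% * 95.1% / 100 = 77.1%

77.1%


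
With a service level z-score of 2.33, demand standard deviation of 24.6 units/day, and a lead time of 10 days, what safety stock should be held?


Formula: SS = z * sigma_d * sqrt(LT)
sqrt(LT) = sqrt(10) = 3.1623
SS = 2.33 * 24.6 * 3.1623
SS = 181.3 units

181.3 units


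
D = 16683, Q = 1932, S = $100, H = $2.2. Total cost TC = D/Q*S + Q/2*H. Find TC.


TC = 16683/1932 * 100 + 1932/2 * 2.2

$2988.71


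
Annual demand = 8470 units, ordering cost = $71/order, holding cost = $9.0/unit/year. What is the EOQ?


Formula: EOQ = sqrt(2 * D * S / H)
Numerator: 2 * 8470 * 71 = 1202740
2DS/H = 1202740 / 9.0 = 133637.8
EOQ = sqrt(133637.8) = 365.6 units

365.6 units


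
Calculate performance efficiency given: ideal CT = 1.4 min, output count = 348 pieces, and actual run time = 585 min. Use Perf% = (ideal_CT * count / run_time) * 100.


Formula: Performance = (Ideal CT * Total Count) / Run Time * 100
Ideal output time = 1.4 * 348 = 487.2 min
Performance = 487.2 / 585 * 100 = 83.3%

83.3%


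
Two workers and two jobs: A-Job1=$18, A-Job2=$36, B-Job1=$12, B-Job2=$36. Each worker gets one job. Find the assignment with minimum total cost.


Option 1: A->1 + B->2 = $18 + $36 = $54
Option 2: A->2 + B->1 = $36 + $12 = $48
Min cost = min($54, $48) = $48

$48


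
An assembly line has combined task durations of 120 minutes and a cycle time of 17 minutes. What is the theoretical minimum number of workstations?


Formula: N_min = ceil(Sum of Task Times / Cycle Time)
N_min = ceil(120 min / 17 min) = ceil(7.0588)
N_min = 8 stations

8


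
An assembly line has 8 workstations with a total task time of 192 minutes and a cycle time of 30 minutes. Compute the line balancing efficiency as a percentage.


Formula: Efficiency = Sum of Task Times / (N_stations * CT) * 100
Total station capacity = 8 stations * 30 min = 240 min
Efficiency = 192 / 240 * 100 = 80.0%

80.0%


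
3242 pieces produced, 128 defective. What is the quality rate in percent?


Formula: Quality Rate = Good Pieces / Total Pieces * 100
Good pieces = 3242 - 128 = 3114
QR = 3114 / 3242 * 100 = 96.1%

96.1%


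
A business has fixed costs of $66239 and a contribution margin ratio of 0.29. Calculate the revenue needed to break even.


Formula: BER = Fixed Costs / Contribution Margin Ratio
BER = $66239 / 0.29
BER = $228410.34 (to the nearest cent)

$228410.34


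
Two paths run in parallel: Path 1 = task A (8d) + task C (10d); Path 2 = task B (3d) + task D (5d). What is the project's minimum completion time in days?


Path 1 = 8 + 10 = 18 days
Path 2 = 3 + 5 = 8 days
Duration = max(18, 8) = 18 days

18 days


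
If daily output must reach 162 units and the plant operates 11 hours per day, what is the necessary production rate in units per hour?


Formula: Production Rate = Daily Demand / Available Hours
Rate = 162 units/day / 11 hours/day
Rate = 14.7 units/hour

14.7 units/hour


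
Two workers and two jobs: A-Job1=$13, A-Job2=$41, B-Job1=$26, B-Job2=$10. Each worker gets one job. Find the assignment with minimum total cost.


Option 1: A->1 + B->2 = $13 + $10 = $23
Option 2: A->2 + B->1 = $41 + $26 = $67
Min cost = min($23, $67) = $23

$23


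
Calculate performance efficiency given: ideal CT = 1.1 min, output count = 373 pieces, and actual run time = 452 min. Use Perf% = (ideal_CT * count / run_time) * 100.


Formula: Performance = (Ideal CT * Total Count) / Run Time * 100
Ideal output time = 1.1 * 373 = 410.3 min
Performance = 410.3 / 452 * 100 = 90.8%

90.8%


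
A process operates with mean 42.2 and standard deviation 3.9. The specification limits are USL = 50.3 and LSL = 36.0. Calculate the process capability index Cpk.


Cpu = (50.3 - 42.2) / (3 * 3.9) = 0.69
Cpl = (42.2 - 36.0) / (3 * 3.9) = 0.53
Cpk = min(0.69, 0.53) = 0.53

0.53


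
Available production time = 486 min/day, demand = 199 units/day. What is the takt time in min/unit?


Formula: Takt Time = Available Production Time / Customer Demand
Takt = 486 min/day / 199 units/day
Takt = 2.44 min/unit

2.44 min/unit


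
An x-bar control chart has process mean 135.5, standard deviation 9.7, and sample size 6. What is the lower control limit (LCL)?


LCL = 135.5 - 3 * 9.7 / sqrt(6)

123.62


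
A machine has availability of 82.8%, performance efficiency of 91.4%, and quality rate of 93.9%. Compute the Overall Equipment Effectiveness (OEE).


Formula: OEE = Availability * Performance * Quality / 10000
A * P = 82.8% * 91.4% / 100 = 75.68%
OEE = 75.68% * 93.9% / 100 = 71.1%

71.1%


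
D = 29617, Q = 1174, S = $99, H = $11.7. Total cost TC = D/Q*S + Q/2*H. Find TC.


TC = 29617/1174 * 99 + 1174/2 * 11.7

$9365.42


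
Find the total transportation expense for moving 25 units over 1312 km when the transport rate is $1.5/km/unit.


TC = dist * cost * units = 1312 * 1.5 * 25 = $49200.00

$49200.00


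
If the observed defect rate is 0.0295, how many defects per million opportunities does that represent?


DPMO = defect_rate * 1000000 = 0.0295 * 1000000

29500


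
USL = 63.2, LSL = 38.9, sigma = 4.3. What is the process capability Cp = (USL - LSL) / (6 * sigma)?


Cp = (63.2 - 38.9) / (6 * 4.3)

0.94


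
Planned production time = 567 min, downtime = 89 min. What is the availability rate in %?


Formula: Availability = (Planned Time - Downtime) / Planned Time * 100
Uptime = 567 - 89 = 478 min
Availability = 478 / 567 * 100 = 84.3%

84.3%


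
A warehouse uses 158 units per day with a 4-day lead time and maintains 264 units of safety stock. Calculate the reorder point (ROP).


Formula: ROP = (Daily Demand * Lead Time) + Safety Stock
Demand during lead time = 158 * 4 = 632 units
ROP = 632 + 264 = 896 units

896 units


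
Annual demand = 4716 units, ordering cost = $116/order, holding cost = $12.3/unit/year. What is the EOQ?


Formula: EOQ = sqrt(2 * D * S / H)
Numerator: 2 * 4716 * 116 = 1094112
2DS/H = 1094112 / 12.3 = 88952.2
EOQ = sqrt(88952.2) = 298.2 units

298.2 units


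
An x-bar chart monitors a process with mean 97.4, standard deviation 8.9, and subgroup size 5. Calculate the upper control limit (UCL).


UCL = 97.4 + 3 * 8.9 / sqrt(5)

109.34


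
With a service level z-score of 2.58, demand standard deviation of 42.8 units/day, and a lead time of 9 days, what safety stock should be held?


Formula: SS = z * sigma_d * sqrt(LT)
sqrt(LT) = sqrt(9) = 3.0
SS = 2.58 * 42.8 * 3.0
SS = 331.3 units

331.3 units


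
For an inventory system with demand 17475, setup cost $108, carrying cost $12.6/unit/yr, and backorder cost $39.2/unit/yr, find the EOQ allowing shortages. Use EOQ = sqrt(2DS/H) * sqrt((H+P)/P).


Formula: EOQ* = sqrt(2DS/H) * sqrt((H+P)/P)
Base EOQ = sqrt(2*17475*108/12.6) = 547.33 units
Correction = sqrt((12.6+39.2)/39.2) = 1.14953
EOQ* = 547.33 * 1.14953 = 629.2 units

629.2 units


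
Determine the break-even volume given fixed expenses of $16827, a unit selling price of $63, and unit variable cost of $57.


Formula: BEQ = Fixed Costs / (Price - Variable Cost)
Contribution margin = $63 - $57 = $6/unit
BEQ = ceil($16827 / $6/unit) = ceil(2804.5) = 2805 units

2805 units


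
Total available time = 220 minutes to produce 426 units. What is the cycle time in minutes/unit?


Formula: CT = Available Time / Number of Units
CT = 220 min / 426 units
CT = 0.52 min/unit

0.52 min/unit


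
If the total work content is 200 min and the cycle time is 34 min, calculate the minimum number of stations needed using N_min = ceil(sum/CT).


Formula: N_min = ceil(Sum of Task Times / Cycle Time)
N_min = ceil(200 min / 34 min) = ceil(5.8824)
N_min = 6 stations

6


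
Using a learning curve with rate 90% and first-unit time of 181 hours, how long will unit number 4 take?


Formula: T_n = T_1 * (learning_rate)^(log2(n)) where learning_rate = rate/100
Doublings = log2(4) = 2
T_n = 181 * 0.9^2
T_n = 181 * 0.81 = 146.6 hours

146.6 hours


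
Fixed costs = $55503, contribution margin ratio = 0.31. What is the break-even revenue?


Formula: BER = Fixed Costs / Contribution Margin Ratio
BER = $55503 / 0.31
BER = $179041.94 (to the nearest cent)

$179041.94


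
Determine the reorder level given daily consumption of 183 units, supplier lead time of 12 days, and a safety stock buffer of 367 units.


Formula: ROP = (Daily Demand * Lead Time) + Safety Stock
Demand during lead time = 183 * 12 = 2196 units
ROP = 2196 + 367 = 2563 units

2563 units


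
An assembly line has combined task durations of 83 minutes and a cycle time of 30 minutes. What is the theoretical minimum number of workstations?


Formula: N_min = ceil(Sum of Task Times / Cycle Time)
N_min = ceil(83 min / 30 min) = ceil(2.7667)
N_min = 3 stations

3


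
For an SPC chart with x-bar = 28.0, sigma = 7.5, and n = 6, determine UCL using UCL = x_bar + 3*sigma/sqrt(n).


UCL = 28.0 + 3 * 7.5 / sqrt(6)

37.19


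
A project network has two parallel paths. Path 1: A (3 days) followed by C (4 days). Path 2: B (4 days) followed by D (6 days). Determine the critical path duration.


Path 1 = 3 + 4 = 7 days
Path 2 = 4 + 6 = 10 days
Duration = max(7, 10) = 10 days

10 days


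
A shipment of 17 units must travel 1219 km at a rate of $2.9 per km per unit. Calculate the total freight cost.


TC = dist * cost * units = 1219 * 2.9 * 17 = $60096.70

$60096.70


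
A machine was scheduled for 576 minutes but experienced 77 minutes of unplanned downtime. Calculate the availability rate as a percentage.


Formula: Availability = (Planned Time - Downtime) / Planned Time * 100
Uptime = 576 - 77 = 499 min
Availability = 499 / 576 * 100 = 86.6%

86.6%


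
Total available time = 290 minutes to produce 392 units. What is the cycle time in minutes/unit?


Formula: CT = Available Time / Number of Units
CT = 290 min / 392 units
CT = 0.74 min/unit

0.74 min/unit


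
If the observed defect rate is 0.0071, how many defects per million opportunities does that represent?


DPMO = defect_rate * 1000000 = 0.0071 * 1000000

7100


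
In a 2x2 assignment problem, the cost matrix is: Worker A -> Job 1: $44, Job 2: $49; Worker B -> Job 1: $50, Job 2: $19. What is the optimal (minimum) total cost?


Option 1: A->1 + B->2 = $44 + $19 = $63
Option 2: A->2 + B->1 = $49 + $50 = $99
Min cost = min($63, $99) = $63

$63
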